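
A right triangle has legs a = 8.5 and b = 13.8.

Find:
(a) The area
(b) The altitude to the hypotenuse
(a) The legs are perpendicular, so Area = ½·a·b = ½·8.5·13.8 = ½·117.3 = 58.65
(b) Hypotenuse c = √(a² + b²) = √(72.25 + 190.44) = √262.69 ≈ 16.2077
    Area = ½·c·h_c  ⇒  h_c = 2·Area/c = 117.3/16.2077 ≈ 7.23729

Area = 58.65, h_c = 7.237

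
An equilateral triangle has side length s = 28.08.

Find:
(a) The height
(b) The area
(a) The height splits the triangle into two 30-60-90 halves: h = s·√3/2 = 28.08·1.73205/2 ≈ 48.636/2 ≈ 24.318
(b) Area = (√3/4)·s² = (√3/4)·28.08² = (√3/4)·788.4864 ≈ 0.433013·788.4864 ≈ 341.425

Height = 24.32, Area = 341.4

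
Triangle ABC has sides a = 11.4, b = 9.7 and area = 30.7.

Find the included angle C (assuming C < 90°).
Area = ½·a·b·sin(C)  ⇒  sin(C) = 2·Area/(a·b) = 2·30.7/(11.4·9.7) = 61.4/110.58 ≈ 0.555254
C = arcsin(0.555254) ≈ 33.7282° (taking the acute solution since C < 90°)

C = 33.73°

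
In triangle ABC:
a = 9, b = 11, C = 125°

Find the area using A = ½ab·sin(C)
A = ½·a·b·sin(C) = ½·9·11·sin(125°)
sin(125°) ≈ 0.819152
A ≈ ½·99·0.819152 = 49.5·0.819152 ≈ 40.548

Area = 40.55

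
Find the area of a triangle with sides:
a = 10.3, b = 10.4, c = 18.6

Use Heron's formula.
s = (10.3 + 10.4 + 18.6)/2 = 39.3/2 = 19.65
s − a = 9.35, s − b = 9.25, s − c = 1.05
s(s−a)(s−b)(s−c) = 19.65·9.35·9.25·1.05 ≈ 1784.45
Area = √1784.45 ≈ 42.2428

Area = 42.24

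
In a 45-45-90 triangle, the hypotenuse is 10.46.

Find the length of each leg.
In a 45-45-90 triangle hypotenuse = leg·√2, so leg = hypotenuse/√2.
Leg = 10.46/√2 ≈ 10.46/1.41421 ≈ 7.39634

Each leg = 7.396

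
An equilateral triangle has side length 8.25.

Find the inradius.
r = Area/s with s the semi-perimeter.
Area = (√3/4)·8.25² = (√3/4)·68.0625 ≈ 0.433013·68.0625 ≈ 29.4719
s = 3·8.25/2 = 12.375
r ≈ 29.4719/12.375 ≈ 2.38157
(Equivalently r = side/(2√3) = 8.25/3.4641 ≈ 2.38157.)

r = 2.382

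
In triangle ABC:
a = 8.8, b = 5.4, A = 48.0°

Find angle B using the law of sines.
a/sin(A) = b/sin(B)  ⇒  sin(B) = b·sin(A)/a = 5.4·sin(48.0°)/8.8
sin(48.0°) ≈ 0.743145
sin(B) ≈ 5.4·0.743145/8.8 ≈ 4.01298/8.8 ≈ 0.456021
B = arcsin(0.456021) ≈ 27.1306°
(Since b ≤ a we need B ≤ A, so the obtuse alternative 180° − 27.1306° ≈ 152.869° is rejected.)

B = 27.13°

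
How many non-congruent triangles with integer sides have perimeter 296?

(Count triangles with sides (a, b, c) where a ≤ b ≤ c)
Let a ≤ b ≤ c with a + b + c = 296. The only binding inequality is a + b > c, i.e. 296 − c > c, so c < 296/2; and c ≥ 296/3 since c is the largest side.
So 99 ≤ c ≤ 147. For each c, b runs from ⌈(296 − c)/2⌉ up to c (then a = 296 − b − c satisfies 1 ≤ a ≤ b automatically), giving c − ⌈(296 − c)/2⌉ + 1 choices.
Summing over c: 1 + 3 + 4 + 6 + … + 72 + 73  (49 terms, c = 99, …, 147) = 1825
Check (closed form: nearest integer to p²/48 for even p, (p+3)²/48 for odd p): 296²/48 = 87616/48 ≈ 1825.33 → 1825

1825 triangles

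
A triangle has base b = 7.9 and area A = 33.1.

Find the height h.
A = ½·b·h  ⇒  h = 2A/b = 2·33.1/7.9 = 66.2/7.9 ≈ 8.37975

h = 8.38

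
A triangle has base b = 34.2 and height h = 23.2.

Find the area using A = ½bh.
A = ½·b·h = ½·34.2·23.2 = ½·793.44 = 396.72

Area = 396.72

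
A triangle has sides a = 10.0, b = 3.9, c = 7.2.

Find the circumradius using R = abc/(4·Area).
First find the area with Heron's formula.
s = (10.0 + 3.9 + 7.2)/2 = 10.55
Area = √(s(s−a)(s−b)(s−c)) = √(10.55·0.55·6.65·3.35) ≈ √129.265 ≈ 11.3695
abc = 10.0·3.9·7.2 = 280.8
R = abc/(4·Area) ≈ 280.8/(4·11.3695) = 280.8/45.4779 ≈ 6.17442

R = 6.174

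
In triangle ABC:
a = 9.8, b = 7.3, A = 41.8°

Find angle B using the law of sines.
a/sin(A) = b/sin(B)  ⇒  sin(B) = b·sin(A)/a = 7.3·sin(41.8°)/9.8
sin(41.8°) ≈ 0.666532
sin(B) ≈ 7.3·0.666532/9.8 ≈ 4.86569/9.8 ≈ 0.496499
B = arcsin(0.496499) ≈ 29.7686°
(Since b ≤ a we need B ≤ A, so the obtuse alternative 180° − 29.7686° ≈ 150.231° is rejected.)

B = 29.77°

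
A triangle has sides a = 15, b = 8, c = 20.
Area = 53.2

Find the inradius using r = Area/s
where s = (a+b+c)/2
s = (15 + 8 + 20)/2 = 43/2 = 21.5
r = Area/s = 53.2/21.5 ≈ 2.47442

r = 2.474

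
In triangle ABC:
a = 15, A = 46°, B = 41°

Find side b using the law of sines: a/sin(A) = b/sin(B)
a/sin(A) = b/sin(B)  ⇒  b = a·sin(B)/sin(A) = 15·sin(41°)/sin(46°)
sin(41°) ≈ 0.656059, sin(46°) ≈ 0.71934
b ≈ 15·0.656059/0.71934 ≈ 9.84089/0.71934 ≈ 13.6804

b = 13.68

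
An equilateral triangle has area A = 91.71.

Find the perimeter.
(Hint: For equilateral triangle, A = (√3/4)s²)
A = (√3/4)s²  ⇒  s² = 4A/√3 = 4·91.71/√3 = 366.84/1.73205 ≈ 211.795
s ≈ √211.795 ≈ 14.5532
Perimeter = 3s ≈ 3·14.5532 ≈ 43.6596

Perimeter = 43.66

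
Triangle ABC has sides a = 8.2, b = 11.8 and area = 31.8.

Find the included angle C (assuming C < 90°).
Area = ½·a·b·sin(C)  ⇒  sin(C) = 2·Area/(a·b) = 2·31.8/(8.2·11.8) = 63.6/96.76 ≈ 0.657296
C = arcsin(0.657296) ≈ 41.094° (taking the acute solution since C < 90°)

C = 41.09°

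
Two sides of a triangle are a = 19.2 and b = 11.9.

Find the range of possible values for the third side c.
Triangle inequality: |a − b| < c < a + b
|a − b| = |19.2 − 11.9| = 7.3
a + b = 19.2 + 11.9 = 31.1

7.3 < c < 31.1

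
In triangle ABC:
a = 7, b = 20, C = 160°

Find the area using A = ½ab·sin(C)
A = ½·a·b·sin(C) = ½·7·20·sin(160°)
sin(160°) ≈ 0.34202
A ≈ ½·140·0.34202 = 70·0.34202 ≈ 23.9414

Area = 23.94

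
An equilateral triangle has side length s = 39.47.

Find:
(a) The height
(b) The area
(a) The height splits the triangle into two 30-60-90 halves: h = s·√3/2 = 39.47·1.73205/2 ≈ 68.364/2 ≈ 34.182
(b) Area = (√3/4)·s² = (√3/4)·39.47² = (√3/4)·1557.8809 ≈ 0.433013·1557.8809 ≈ 674.582

Height = 34.18, Area = 674.6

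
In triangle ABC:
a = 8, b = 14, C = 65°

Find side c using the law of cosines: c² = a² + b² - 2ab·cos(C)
c² = 8² + 14² − 2·8·14·cos(65°)
cos(65°) ≈ 0.422618
c² ≈ 64 + 196 − 224·(0.422618) ≈ 260 − 94.6665 ≈ 165.334
c ≈ √165.334 ≈ 12.8582

c = 12.86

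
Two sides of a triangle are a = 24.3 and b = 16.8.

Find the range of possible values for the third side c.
Triangle inequality: |a − b| < c < a + b
|a − b| = |24.3 − 16.8| = 7.5
a + b = 24.3 + 16.8 = 41.1

7.5 < c < 41.1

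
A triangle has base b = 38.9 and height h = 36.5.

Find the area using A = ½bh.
A = ½·b·h = ½·38.9·36.5 = ½·1419.85 = 709.925

Area = 709.925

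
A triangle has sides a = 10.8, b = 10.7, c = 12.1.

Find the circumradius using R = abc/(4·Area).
First find the area with Heron's formula.
s = (10.8 + 10.7 + 12.1)/2 = 16.8
Area = √(s(s−a)(s−b)(s−c)) = √(16.8·6·6.1·4.7) ≈ √2889.94 ≈ 53.7581
abc = 10.8·10.7·12.1 = 1398.276
R = abc/(4·Area) ≈ 1398.276/(4·53.7581) = 1398.276/215.032 ≈ 6.50263

R = 6.503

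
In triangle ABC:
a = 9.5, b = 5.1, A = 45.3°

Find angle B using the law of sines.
a/sin(A) = b/sin(B)  ⇒  sin(B) = b·sin(A)/a = 5.1·sin(45.3°)/9.5
sin(45.3°) ≈ 0.710799
sin(B) ≈ 5.1·0.710799/9.5 ≈ 3.62508/9.5 ≈ 0.381587
B = arcsin(0.381587) ≈ 22.432°
(Since b ≤ a we need B ≤ A, so the obtuse alternative 180° − 22.432° ≈ 157.568° is rejected.)

B = 22.43°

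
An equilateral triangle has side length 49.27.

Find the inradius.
r = Area/s with s the semi-perimeter.
Area = (√3/4)·49.27² = (√3/4)·2427.5329 ≈ 0.433013·2427.5329 ≈ 1051.15
s = 3·49.27/2 = 73.905
r ≈ 1051.15/73.905 ≈ 14.223
(Equivalently r = side/(2√3) = 49.27/3.4641 ≈ 14.223.)

r = 14.22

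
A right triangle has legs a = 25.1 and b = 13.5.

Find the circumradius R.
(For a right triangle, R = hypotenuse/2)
Hypotenuse c = √(a² + b²) = √(630.01 + 182.25) = √812.26 ≈ 28.5002
R = c/2 ≈ 28.5002/2 ≈ 14.2501

R = 14.25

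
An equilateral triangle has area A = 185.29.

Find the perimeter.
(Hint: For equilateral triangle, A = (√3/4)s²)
A = (√3/4)s²  ⇒  s² = 4A/√3 = 4·185.29/√3 = 741.16/1.73205 ≈ 427.909
s ≈ √427.909 ≈ 20.686
Perimeter = 3s ≈ 3·20.686 ≈ 62.0579

Perimeter = 62.06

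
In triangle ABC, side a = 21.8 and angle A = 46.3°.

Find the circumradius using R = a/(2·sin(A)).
R = a/(2·sin(A)) = 21.8/(2·sin(46.3°))
sin(46.3°) ≈ 0.722967
R ≈ 21.8/(2·0.722967) = 21.8/1.44593 ≈ 15.0768

R = 15.08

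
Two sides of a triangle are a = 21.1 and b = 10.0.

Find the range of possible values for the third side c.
Triangle inequality: |a − b| < c < a + b
|a − b| = |21.1 − 10.0| = 11.1
a + b = 21.1 + 10.0 = 31.1

11.1 < c < 31.1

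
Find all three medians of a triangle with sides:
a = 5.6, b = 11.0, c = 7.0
Median formula: m_a = ½√(2b² + 2c² − a²) (and cyclically). a² = 31.36, b² = 121, c² = 49.
m_a = ½√(2·121 + 2·49 − 31.36) = ½√308.64 ≈ ½·17.5682 ≈ 8.78408
m_b = ½√(2·31.36 + 2·49 − 121) = ½√39.72 ≈ ½·6.30238 ≈ 3.15119
m_c = ½√(2·31.36 + 2·121 − 49) = ½√255.72 ≈ ½·15.9912 ≈ 7.99562

m_a = 8.784, m_b = 3.151, m_c = 7.996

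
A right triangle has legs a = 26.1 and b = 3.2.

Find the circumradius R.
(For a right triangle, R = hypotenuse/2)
Hypotenuse c = √(a² + b²) = √(681.21 + 10.24) = √691.45 ≈ 26.2954
R = c/2 ≈ 26.2954/2 ≈ 13.1477

R = 13.15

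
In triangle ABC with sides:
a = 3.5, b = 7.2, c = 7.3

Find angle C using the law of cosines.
c² = a² + b² − 2ab·cos(C)  ⇒  cos(C) = (a² + b² − c²)/(2ab)
cos(C) = (3.5² + 7.2² − 7.3²)/(2·3.5·7.2) = (12.25 + 51.84 − 53.29)/50.4 = 10.8/50.4 ≈ 0.214286
C = arccos(0.214286) ≈ 77.6264°

C = 77.63°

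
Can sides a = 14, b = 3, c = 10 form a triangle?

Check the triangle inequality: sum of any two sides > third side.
a + b vs c: 14 + 3 = 17 > 10  ✓
a + c vs b: 14 + 10 = 24 > 3  ✓
b + c vs a: 3 + 10 = 13 ≤ 14  ✗

No: 3 + 10 = 13 is not > 14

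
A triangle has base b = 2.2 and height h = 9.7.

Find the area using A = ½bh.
A = ½·b·h = ½·2.2·9.7 = ½·21.34 = 10.67

Area = 10.67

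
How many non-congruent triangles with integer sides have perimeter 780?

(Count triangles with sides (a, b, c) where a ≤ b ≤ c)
Let a ≤ b ≤ c with a + b + c = 780. The only binding inequality is a + b > c, i.e. 780 − c > c, so c < 780/2; and c ≥ 780/3 since c is the largest side.
So 260 ≤ c ≤ 389. For each c, b runs from ⌈(780 − c)/2⌉ up to c (then a = 780 − b − c satisfies 1 ≤ a ≤ b automatically), giving c − ⌈(780 − c)/2⌉ + 1 choices.
Summing over c: 1 + 2 + 4 + 5 + … + 193 + 194  (130 terms, c = 260, …, 389) = 12675
Check (closed form: nearest integer to p²/48 for even p, (p+3)²/48 for odd p): 780²/48 = 608400/48 ≈ 12675.00 → 12675

12675 triangles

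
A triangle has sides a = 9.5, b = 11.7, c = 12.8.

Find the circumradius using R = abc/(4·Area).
First find the area with Heron's formula.
s = (9.5 + 11.7 + 12.8)/2 = 17
Area = √(s(s−a)(s−b)(s−c)) = √(17·7.5·5.3·4.2) ≈ √2838.15 ≈ 53.2743
abc = 9.5·11.7·12.8 = 1422.72
R = abc/(4·Area) ≈ 1422.72/(4·53.2743) = 1422.72/213.097 ≈ 6.67639

R = 6.676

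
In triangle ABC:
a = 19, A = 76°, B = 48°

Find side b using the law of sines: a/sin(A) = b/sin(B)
a/sin(A) = b/sin(B)  ⇒  b = a·sin(B)/sin(A) = 19·sin(48°)/sin(76°)
sin(48°) ≈ 0.743145, sin(76°) ≈ 0.970296
b ≈ 19·0.743145/0.970296 ≈ 14.1198/0.970296 ≈ 14.552

b = 14.55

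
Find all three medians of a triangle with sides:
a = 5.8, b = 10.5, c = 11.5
Median formula: m_a = ½√(2b² + 2c² − a²) (and cyclically). a² = 33.64, b² = 110.25, c² = 132.25.
m_a = ½√(2·110.25 + 2·132.25 − 33.64) = ½√451.36 ≈ ½·21.2452 ≈ 10.6226
m_b = ½√(2·33.64 + 2·132.25 − 110.25) = ½√221.53 ≈ ½·14.8839 ≈ 7.44194
m_c = ½√(2·33.64 + 2·110.25 − 132.25) = ½√155.53 ≈ ½·12.4712 ≈ 6.23558

m_a = 10.62, m_b = 7.442, m_c = 6.236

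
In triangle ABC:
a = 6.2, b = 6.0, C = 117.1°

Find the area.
Two sides and the included angle (SAS): A = ½·a·b·sin(C) = ½·6.2·6.0·sin(117.1°)
sin(117.1°) ≈ 0.890213
A ≈ ½·37.2·0.890213 = 18.6·0.890213 ≈ 16.558

Area = 16.56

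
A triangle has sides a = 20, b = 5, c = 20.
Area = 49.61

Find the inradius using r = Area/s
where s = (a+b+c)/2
s = (20 + 5 + 20)/2 = 45/2 = 22.5
r = Area/s = 49.61/22.5 ≈ 2.20489

r = 2.205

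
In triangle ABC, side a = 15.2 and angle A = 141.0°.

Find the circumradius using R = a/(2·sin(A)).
R = a/(2·sin(A)) = 15.2/(2·sin(141.0°))
sin(141.0°) ≈ 0.62932
R ≈ 15.2/(2·0.62932) = 15.2/1.25864 ≈ 12.0765

R = 12.08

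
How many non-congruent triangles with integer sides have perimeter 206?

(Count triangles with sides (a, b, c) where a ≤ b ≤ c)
Let a ≤ b ≤ c with a + b + c = 206. The only binding inequality is a + b > c, i.e. 206 − c > c, so c < 206/2; and c ≥ 206/3 since c is the largest side.
So 69 ≤ c ≤ 102. For each c, b runs from ⌈(206 − c)/2⌉ up to c (then a = 206 − b − c satisfies 1 ≤ a ≤ b automatically), giving c − ⌈(206 − c)/2⌉ + 1 choices.
Summing over c: 1 + 3 + 4 + 6 + … + 49 + 51  (34 terms, c = 69, …, 102) = 884
Check (closed form: nearest integer to p²/48 for even p, (p+3)²/48 for odd p): 206²/48 = 42436/48 ≈ 884.08 → 884

884 triangles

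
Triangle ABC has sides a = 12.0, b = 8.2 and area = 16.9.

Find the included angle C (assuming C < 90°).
Area = ½·a·b·sin(C)  ⇒  sin(C) = 2·Area/(a·b) = 2·16.9/(12.0·8.2) = 33.8/98.4 ≈ 0.343496
C = arcsin(0.343496) ≈ 20.09° (taking the acute solution since C < 90°)

C = 20.09°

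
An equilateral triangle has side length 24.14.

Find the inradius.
r = Area/s with s the semi-perimeter.
Area = (√3/4)·24.14² = (√3/4)·582.7396 ≈ 0.433013·582.7396 ≈ 252.334
s = 3·24.14/2 = 36.21
r ≈ 252.334/36.21 ≈ 6.96862
(Equivalently r = side/(2√3) = 24.14/3.4641 ≈ 6.96862.)

r = 6.969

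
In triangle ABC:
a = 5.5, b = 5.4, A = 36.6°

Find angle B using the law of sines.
a/sin(A) = b/sin(B)  ⇒  sin(B) = b·sin(A)/a = 5.4·sin(36.6°)/5.5
sin(36.6°) ≈ 0.596225
sin(B) ≈ 5.4·0.596225/5.5 ≈ 3.21961/5.5 ≈ 0.585384
B = arcsin(0.585384) ≈ 35.8302°
(Since b ≤ a we need B ≤ A, so the obtuse alternative 180° − 35.8302° ≈ 144.17° is rejected.)

B = 35.83°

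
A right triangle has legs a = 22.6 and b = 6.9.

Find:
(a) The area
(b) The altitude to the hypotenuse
(a) The legs are perpendicular, so Area = ½·a·b = ½·22.6·6.9 = ½·155.94 = 77.97
(b) Hypotenuse c = √(a² + b²) = √(510.76 + 47.61) = √558.37 ≈ 23.6299
    Area = ½·c·h_c  ⇒  h_c = 2·Area/c = 155.94/23.6299 ≈ 6.59928

Area = 77.97, h_c = 6.599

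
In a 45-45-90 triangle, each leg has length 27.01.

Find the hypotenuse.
In a 45-45-90 triangle the sides are in ratio 1 : 1 : √2, so hypotenuse = leg·√2.
Hypotenuse = 27.01·√2 ≈ 27.01·1.41421 ≈ 38.1979

Hypotenuse = 27.01√2 = 38.2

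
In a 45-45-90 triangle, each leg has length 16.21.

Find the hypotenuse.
In a 45-45-90 triangle the sides are in ratio 1 : 1 : √2, so hypotenuse = leg·√2.
Hypotenuse = 16.21·√2 ≈ 16.21·1.41421 ≈ 22.9244

Hypotenuse = 16.21√2 = 22.92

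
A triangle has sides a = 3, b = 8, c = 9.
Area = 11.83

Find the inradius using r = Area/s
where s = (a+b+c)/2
s = (3 + 8 + 9)/2 = 20/2 = 10
r = Area/s = 11.83/10 ≈ 1.183

r = 1.183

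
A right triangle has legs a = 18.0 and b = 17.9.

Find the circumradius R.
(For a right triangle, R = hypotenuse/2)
Hypotenuse c = √(a² + b²) = √(324 + 320.41) = √644.41 ≈ 25.3852
R = c/2 ≈ 25.3852/2 ≈ 12.6926

R = 12.69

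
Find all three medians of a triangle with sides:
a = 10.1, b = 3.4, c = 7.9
Median formula: m_a = ½√(2b² + 2c² − a²) (and cyclically). a² = 102.01, b² = 11.56, c² = 62.41.
m_a = ½√(2·11.56 + 2·62.41 − 102.01) = ½√45.93 ≈ ½·6.77717 ≈ 3.38858
m_b = ½√(2·102.01 + 2·62.41 − 11.56) = ½√317.28 ≈ ½·17.8124 ≈ 8.90618
m_c = ½√(2·102.01 + 2·11.56 − 62.41) = ½√164.73 ≈ ½·12.8347 ≈ 6.41736

m_a = 3.389, m_b = 8.906, m_c = 6.417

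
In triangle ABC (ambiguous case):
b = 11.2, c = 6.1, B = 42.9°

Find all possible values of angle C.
b/sin(B) = c/sin(C)  ⇒  sin(C) = c·sin(B)/b = 6.1·sin(42.9°)/11.2
sin(42.9°) ≈ 0.680721
sin(C) ≈ 6.1·0.680721/11.2 ≈ 4.1524/11.2 ≈ 0.37075
Candidate 1: C₁ = arcsin(0.37075) ≈ 21.7619°  →  A = 180° − 42.9° − 21.7619° ≈ 115.338° > 0, valid
Candidate 2: C₂ = 180° − C₁ ≈ 158.238°  →  A = 180° − 42.9° − 158.238° ≈ -21.1381° ≤ 0, not a valid triangle

C = 21.76° (one solution)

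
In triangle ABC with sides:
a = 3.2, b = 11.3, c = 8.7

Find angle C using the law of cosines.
c² = a² + b² − 2ab·cos(C)  ⇒  cos(C) = (a² + b² − c²)/(2ab)
cos(C) = (3.2² + 11.3² − 8.7²)/(2·3.2·11.3) = (10.24 + 127.69 − 75.69)/72.32 = 62.24/72.32 ≈ 0.860619
C = arccos(0.860619) ≈ 30.6138°

C = 30.61°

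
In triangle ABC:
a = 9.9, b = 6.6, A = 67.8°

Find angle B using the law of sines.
a/sin(A) = b/sin(B)  ⇒  sin(B) = b·sin(A)/a = 6.6·sin(67.8°)/9.9
sin(67.8°) ≈ 0.925871
sin(B) ≈ 6.6·0.925871/9.9 ≈ 6.11075/9.9 ≈ 0.617247
B = arcsin(0.617247) ≈ 38.1154°
(Since b ≤ a we need B ≤ A, so the obtuse alternative 180° − 38.1154° ≈ 141.885° is rejected.)

B = 38.12°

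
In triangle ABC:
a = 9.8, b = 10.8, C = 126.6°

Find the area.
Two sides and the included angle (SAS): A = ½·a·b·sin(C) = ½·9.8·10.8·sin(126.6°)
sin(126.6°) ≈ 0.802817
A ≈ ½·105.84·0.802817 = 52.92·0.802817 ≈ 42.4851

Area = 42.49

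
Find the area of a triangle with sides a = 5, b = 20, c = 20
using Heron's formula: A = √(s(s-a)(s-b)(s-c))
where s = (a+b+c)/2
s = (5 + 20 + 20)/2 = 45/2 = 22.5
s − a = 17.5, s − b = 2.5, s − c = 2.5
s(s−a)(s−b)(s−c) = 22.5·17.5·2.5·2.5 = 2460.9375
Area = √2460.9375 ≈ 49.6078

s = 22.5, Area = 49.61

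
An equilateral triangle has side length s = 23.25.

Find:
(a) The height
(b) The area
(a) The height splits the triangle into two 30-60-90 halves: h = s·√3/2 = 23.25·1.73205/2 ≈ 40.2702/2 ≈ 20.1351
(b) Area = (√3/4)·s² = (√3/4)·23.25² = (√3/4)·540.5625 ≈ 0.433013·540.5625 ≈ 234.07

Height = 20.14, Area = 234.1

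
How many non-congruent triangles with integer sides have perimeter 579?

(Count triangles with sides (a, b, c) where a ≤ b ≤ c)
Let a ≤ b ≤ c with a + b + c = 579. The only binding inequality is a + b > c, i.e. 579 − c > c, so c < 579/2; and c ≥ 579/3 since c is the largest side.
So 193 ≤ c ≤ 289. For each c, b runs from ⌈(579 − c)/2⌉ up to c (then a = 579 − b − c satisfies 1 ≤ a ≤ b automatically), giving c − ⌈(579 − c)/2⌉ + 1 choices.
Summing over c: 1 + 2 + 4 + 5 + … + 143 + 145  (97 terms, c = 193, …, 289) = 7057
Check (closed form: nearest integer to p²/48 for even p, (p+3)²/48 for odd p): (579+3)²/48 = 582²/48 = 338724/48 ≈ 7056.75 → 7057

7057 triangles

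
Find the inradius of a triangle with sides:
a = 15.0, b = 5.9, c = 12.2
r = Area/s where s is the semi-perimeter.
s = (15.0 + 5.9 + 12.2)/2 = 33.1/2 = 16.55
Area = √(s(s−a)(s−b)(s−c)) = √(16.55·1.55·10.65·4.35) ≈ √1188.42 ≈ 34.4734
r ≈ 34.4734/16.55 ≈ 2.08299

r = 2.083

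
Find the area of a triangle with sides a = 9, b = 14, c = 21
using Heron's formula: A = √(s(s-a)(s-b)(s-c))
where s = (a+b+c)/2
s = (9 + 14 + 21)/2 = 44/2 = 22
s − a = 13, s − b = 8, s − c = 1
s(s−a)(s−b)(s−c) = 22·13·8·1 = 2288
Area = √2288 ≈ 47.833

s = 22.0, Area = 47.83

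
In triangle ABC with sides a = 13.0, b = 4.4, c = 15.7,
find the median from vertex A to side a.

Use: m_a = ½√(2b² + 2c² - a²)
m_a = ½√(2·4.4² + 2·15.7² − 13.0²) = ½√(2·19.36 + 2·246.49 − 169) = ½√(38.72 + 492.98 − 169) = ½√362.7
√362.7 ≈ 19.0447, so m_a ≈ 9.52234

m_a = 9.522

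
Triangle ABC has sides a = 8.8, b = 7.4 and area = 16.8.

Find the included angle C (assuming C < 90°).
Area = ½·a·b·sin(C)  ⇒  sin(C) = 2·Area/(a·b) = 2·16.8/(8.8·7.4) = 33.6/65.12 ≈ 0.515971
C = arcsin(0.515971) ≈ 31.0623° (taking the acute solution since C < 90°)

C = 31.06°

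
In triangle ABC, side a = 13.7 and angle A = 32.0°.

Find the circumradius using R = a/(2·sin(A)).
R = a/(2·sin(A)) = 13.7/(2·sin(32.0°))
sin(32.0°) ≈ 0.529919
R ≈ 13.7/(2·0.529919) = 13.7/1.05984 ≈ 12.9265

R = 12.93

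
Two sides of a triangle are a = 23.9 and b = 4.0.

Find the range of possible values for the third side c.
Triangle inequality: |a − b| < c < a + b
|a − b| = |23.9 − 4.0| = 19.9
a + b = 23.9 + 4.0 = 27.9

19.9 < c < 27.9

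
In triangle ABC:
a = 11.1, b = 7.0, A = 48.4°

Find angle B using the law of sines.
a/sin(A) = b/sin(B)  ⇒  sin(B) = b·sin(A)/a = 7.0·sin(48.4°)/11.1
sin(48.4°) ≈ 0.747798
sin(B) ≈ 7.0·0.747798/11.1 ≈ 5.23459/11.1 ≈ 0.471584
B = arcsin(0.471584) ≈ 28.1372°
(Since b ≤ a we need B ≤ A, so the obtuse alternative 180° − 28.1372° ≈ 151.863° is rejected.)

B = 28.14°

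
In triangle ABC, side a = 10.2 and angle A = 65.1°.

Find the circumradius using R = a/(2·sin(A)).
R = a/(2·sin(A)) = 10.2/(2·sin(65.1°))
sin(65.1°) ≈ 0.907044
R ≈ 10.2/(2·0.907044) = 10.2/1.81409 ≈ 5.62266

R = 5.623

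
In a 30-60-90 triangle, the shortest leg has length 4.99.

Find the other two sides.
In a 30-60-90 triangle the sides are in ratio 1 : √3 : 2 (short leg : long leg : hypotenuse).
Long leg = 4.99·√3 ≈ 4.99·1.73205 ≈ 8.64293
Hypotenuse = 2·4.99 = 9.98

Long leg = 4.99√3 = 8.643, Hypotenuse = 9.98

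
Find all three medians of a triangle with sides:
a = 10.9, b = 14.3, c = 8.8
Median formula: m_a = ½√(2b² + 2c² − a²) (and cyclically). a² = 118.81, b² = 204.49, c² = 77.44.
m_a = ½√(2·204.49 + 2·77.44 − 118.81) = ½√445.05 ≈ ½·21.0962 ≈ 10.5481
m_b = ½√(2·118.81 + 2·77.44 − 204.49) = ½√188.01 ≈ ½·13.7117 ≈ 6.85584
m_c = ½√(2·118.81 + 2·204.49 − 77.44) = ½√569.16 ≈ ½·23.8571 ≈ 11.9285

m_a = 10.55, m_b = 6.856, m_c = 11.93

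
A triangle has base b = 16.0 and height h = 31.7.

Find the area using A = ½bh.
A = ½·b·h = ½·16.0·31.7 = ½·507.2 = 253.6

Area = 253.6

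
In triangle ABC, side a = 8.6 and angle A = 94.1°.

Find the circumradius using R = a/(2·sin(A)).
R = a/(2·sin(A)) = 8.6/(2·sin(94.1°))
sin(94.1°) ≈ 0.997441
R ≈ 8.6/(2·0.997441) = 8.6/1.99488 ≈ 4.31103

R = 4.311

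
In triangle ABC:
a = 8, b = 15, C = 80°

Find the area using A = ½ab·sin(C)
A = ½·a·b·sin(C) = ½·8·15·sin(80°)
sin(80°) ≈ 0.984808
A ≈ ½·120·0.984808 = 60·0.984808 ≈ 59.0885

Area = 59.09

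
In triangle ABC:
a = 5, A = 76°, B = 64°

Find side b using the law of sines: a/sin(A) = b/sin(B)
a/sin(A) = b/sin(B)  ⇒  b = a·sin(B)/sin(A) = 5·sin(64°)/sin(76°)
sin(64°) ≈ 0.898794, sin(76°) ≈ 0.970296
b ≈ 5·0.898794/0.970296 ≈ 4.49397/0.970296 ≈ 4.63155

b = 4.632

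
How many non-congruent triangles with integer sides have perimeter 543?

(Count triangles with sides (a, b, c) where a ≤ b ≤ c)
Let a ≤ b ≤ c with a + b + c = 543. The only binding inequality is a + b > c, i.e. 543 − c > c, so c < 543/2; and c ≥ 543/3 since c is the largest side.
So 181 ≤ c ≤ 271. For each c, b runs from ⌈(543 − c)/2⌉ up to c (then a = 543 − b − c satisfies 1 ≤ a ≤ b automatically), giving c − ⌈(543 − c)/2⌉ + 1 choices.
Summing over c: 1 + 2 + 4 + 5 + … + 134 + 136  (91 terms, c = 181, …, 271) = 6211
Check (closed form: nearest integer to p²/48 for even p, (p+3)²/48 for odd p): (543+3)²/48 = 546²/48 = 298116/48 ≈ 6210.75 → 6211

6211 triangles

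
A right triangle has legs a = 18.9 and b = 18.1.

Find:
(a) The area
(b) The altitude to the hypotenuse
(a) The legs are perpendicular, so Area = ½·a·b = ½·18.9·18.1 = ½·342.09 = 171.045
(b) Hypotenuse c = √(a² + b²) = √(357.21 + 327.61) = √684.82 ≈ 26.1691
    Area = ½·c·h_c  ⇒  h_c = 2·Area/c = 342.09/26.1691 ≈ 13.0723

Area = 171.045, h_c = 13.07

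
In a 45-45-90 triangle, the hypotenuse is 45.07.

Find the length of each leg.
In a 45-45-90 triangle hypotenuse = leg·√2, so leg = hypotenuse/√2.
Leg = 45.07/√2 ≈ 45.07/1.41421 ≈ 31.8693

Each leg = 31.87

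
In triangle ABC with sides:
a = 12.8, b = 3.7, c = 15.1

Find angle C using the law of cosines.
c² = a² + b² − 2ab·cos(C)  ⇒  cos(C) = (a² + b² − c²)/(2ab)
cos(C) = (12.8² + 3.7² − 15.1²)/(2·12.8·3.7) = (163.84 + 13.69 − 228.01)/94.72 = -50.48/94.72 ≈ -0.532939
C = arccos(-0.532939) ≈ 122.204°

C = 122.2°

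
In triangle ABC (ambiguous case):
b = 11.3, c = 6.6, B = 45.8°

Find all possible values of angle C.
b/sin(B) = c/sin(C)  ⇒  sin(C) = c·sin(B)/b = 6.6·sin(45.8°)/11.3
sin(45.8°) ≈ 0.716911
sin(C) ≈ 6.6·0.716911/11.3 ≈ 4.73161/11.3 ≈ 0.418727
Candidate 1: C₁ = arcsin(0.418727) ≈ 24.7542°  →  A = 180° − 45.8° − 24.7542° ≈ 109.446° > 0, valid
Candidate 2: C₂ = 180° − C₁ ≈ 155.246°  →  A = 180° − 45.8° − 155.246° ≈ -21.0458° ≤ 0, not a valid triangle

C = 24.75° (one solution)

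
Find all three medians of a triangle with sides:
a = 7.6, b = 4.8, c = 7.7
Median formula: m_a = ½√(2b² + 2c² − a²) (and cyclically). a² = 57.76, b² = 23.04, c² = 59.29.
m_a = ½√(2·23.04 + 2·59.29 − 57.76) = ½√106.9 ≈ ½·10.3392 ≈ 5.16962
m_b = ½√(2·57.76 + 2·59.29 − 23.04) = ½√211.06 ≈ ½·14.5279 ≈ 7.26395
m_c = ½√(2·57.76 + 2·23.04 − 59.29) = ½√102.31 ≈ ½·10.1148 ≈ 5.05742

m_a = 5.17, m_b = 7.264, m_c = 5.057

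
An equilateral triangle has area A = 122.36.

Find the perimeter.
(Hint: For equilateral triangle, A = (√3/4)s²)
A = (√3/4)s²  ⇒  s² = 4A/√3 = 4·122.36/√3 = 489.44/1.73205 ≈ 282.578
s ≈ √282.578 ≈ 16.8101
Perimeter = 3s ≈ 3·16.8101 ≈ 50.4302

Perimeter = 50.43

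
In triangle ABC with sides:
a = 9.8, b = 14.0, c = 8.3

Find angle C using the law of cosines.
c² = a² + b² − 2ab·cos(C)  ⇒  cos(C) = (a² + b² − c²)/(2ab)
cos(C) = (9.8² + 14.0² − 8.3²)/(2·9.8·14.0) = (96.04 + 196 − 68.89)/274.4 = 223.15/274.4 ≈ 0.813229
C = arccos(0.813229) ≈ 35.5874°

C = 35.59°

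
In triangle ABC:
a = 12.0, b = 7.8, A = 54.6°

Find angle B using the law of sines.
a/sin(A) = b/sin(B)  ⇒  sin(B) = b·sin(A)/a = 7.8·sin(54.6°)/12.0
sin(54.6°) ≈ 0.815128
sin(B) ≈ 7.8·0.815128/12.0 ≈ 6.358/12.0 ≈ 0.529833
B = arcsin(0.529833) ≈ 31.9942°
(Since b ≤ a we need B ≤ A, so the obtuse alternative 180° − 31.9942° ≈ 148.006° is rejected.)

B = 31.99°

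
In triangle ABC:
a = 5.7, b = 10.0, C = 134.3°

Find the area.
Two sides and the included angle (SAS): A = ½·a·b·sin(C) = ½·5.7·10.0·sin(134.3°)
sin(134.3°) ≈ 0.715693
A ≈ ½·57·0.715693 = 28.5·0.715693 ≈ 20.3972

Area = 20.4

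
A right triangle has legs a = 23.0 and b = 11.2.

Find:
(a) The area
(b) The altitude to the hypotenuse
(a) The legs are perpendicular, so Area = ½·a·b = ½·23.0·11.2 = ½·257.6 = 128.8
(b) Hypotenuse c = √(a² + b²) = √(529 + 125.44) = √654.44 ≈ 25.582
    Area = ½·c·h_c  ⇒  h_c = 2·Area/c = 257.6/25.582 ≈ 10.0696

Area = 128.8, h_c = 10.07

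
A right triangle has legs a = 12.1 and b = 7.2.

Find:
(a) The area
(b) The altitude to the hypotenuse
(a) The legs are perpendicular, so Area = ½·a·b = ½·12.1·7.2 = ½·87.12 = 43.56
(b) Hypotenuse c = √(a² + b²) = √(146.41 + 51.84) = √198.25 ≈ 14.0801
    Area = ½·c·h_c  ⇒  h_c = 2·Area/c = 87.12/14.0801 ≈ 6.18744

Area = 43.56, h_c = 6.187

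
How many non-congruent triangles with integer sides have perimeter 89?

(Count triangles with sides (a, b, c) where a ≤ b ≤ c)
Let a ≤ b ≤ c with a + b + c = 89. The only binding inequality is a + b > c, i.e. 89 − c > c, so c < 89/2; and c ≥ 89/3 since c is the largest side.
So 30 ≤ c ≤ 44. For each c, b runs from ⌈(89 − c)/2⌉ up to c (then a = 89 − b − c satisfies 1 ≤ a ≤ b automatically), giving c − ⌈(89 − c)/2⌉ + 1 choices.
Summing over c: 1 + 3 + 4 + 6 + … + 21 + 22  (15 terms, c = 30, …, 44) = 176
Check (closed form: nearest integer to p²/48 for even p, (p+3)²/48 for odd p): (89+3)²/48 = 92²/48 = 8464/48 ≈ 176.33 → 176

176 triangles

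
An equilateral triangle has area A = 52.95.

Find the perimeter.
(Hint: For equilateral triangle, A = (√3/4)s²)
A = (√3/4)s²  ⇒  s² = 4A/√3 = 4·52.95/√3 = 211.8/1.73205 ≈ 122.283
s ≈ √122.283 ≈ 11.0582
Perimeter = 3s ≈ 3·11.0582 ≈ 33.1745

Perimeter = 33.17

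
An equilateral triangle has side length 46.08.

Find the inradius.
r = Area/s with s the semi-perimeter.
Area = (√3/4)·46.08² = (√3/4)·2123.3664 ≈ 0.433013·2123.3664 ≈ 919.445
s = 3·46.08/2 = 69.12
r ≈ 919.445/69.12 ≈ 13.3022
(Equivalently r = side/(2√3) = 46.08/3.4641 ≈ 13.3022.)

r = 13.3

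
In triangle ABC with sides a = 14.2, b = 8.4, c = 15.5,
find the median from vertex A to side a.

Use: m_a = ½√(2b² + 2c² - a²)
m_a = ½√(2·8.4² + 2·15.5² − 14.2²) = ½√(2·70.56 + 2·240.25 − 201.64) = ½√(141.12 + 480.5 − 201.64) = ½√419.98
√419.98 ≈ 20.4934, so m_a ≈ 10.2467

m_a = 10.25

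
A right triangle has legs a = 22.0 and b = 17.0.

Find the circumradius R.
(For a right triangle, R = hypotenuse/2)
Hypotenuse c = √(a² + b²) = √(484 + 289) = √773 ≈ 27.8029
R = c/2 ≈ 27.8029/2 ≈ 13.9014

R = 13.9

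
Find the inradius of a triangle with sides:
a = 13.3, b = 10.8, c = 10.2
r = Area/s where s is the semi-perimeter.
s = (13.3 + 10.8 + 10.2)/2 = 34.3/2 = 17.15
Area = √(s(s−a)(s−b)(s−c)) = √(17.15·3.85·6.35·6.95) ≈ √2913.96 ≈ 53.9811
r ≈ 53.9811/17.15 ≈ 3.14759

r = 3.148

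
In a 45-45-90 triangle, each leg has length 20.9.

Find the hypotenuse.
In a 45-45-90 triangle the sides are in ratio 1 : 1 : √2, so hypotenuse = leg·√2.
Hypotenuse = 20.9·√2 ≈ 20.9·1.41421 ≈ 29.5571

Hypotenuse = 20.9√2 = 29.56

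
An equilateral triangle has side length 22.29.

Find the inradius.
r = Area/s with s the semi-perimeter.
Area = (√3/4)·22.29² = (√3/4)·496.8441 ≈ 0.433013·496.8441 ≈ 215.14
s = 3·22.29/2 = 33.435
r ≈ 215.14/33.435 ≈ 6.43457
(Equivalently r = side/(2√3) = 22.29/3.4641 ≈ 6.43457.)

r = 6.435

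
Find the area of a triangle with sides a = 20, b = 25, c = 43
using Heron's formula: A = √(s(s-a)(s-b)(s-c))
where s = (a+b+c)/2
s = (20 + 25 + 43)/2 = 88/2 = 44
s − a = 24, s − b = 19, s − c = 1
s(s−a)(s−b)(s−c) = 44·24·19·1 = 20064
Area = √20064 ≈ 141.647

s = 44.0, Area = 141.6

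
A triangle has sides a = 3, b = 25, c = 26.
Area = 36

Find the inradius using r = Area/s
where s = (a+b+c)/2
s = (3 + 25 + 26)/2 = 54/2 = 27
r = Area/s = 36/27 ≈ 1.33333

r = 1.333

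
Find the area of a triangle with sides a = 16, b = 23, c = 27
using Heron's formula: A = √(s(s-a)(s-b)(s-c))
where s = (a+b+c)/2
s = (16 + 23 + 27)/2 = 66/2 = 33
s − a = 17, s − b = 10, s − c = 6
s(s−a)(s−b)(s−c) = 33·17·10·6 = 33660
Area = √33660 ≈ 183.467

s = 33.0, Area = 183.5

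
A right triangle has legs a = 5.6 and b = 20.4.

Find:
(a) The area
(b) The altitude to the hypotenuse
(a) The legs are perpendicular, so Area = ½·a·b = ½·5.6·20.4 = ½·114.24 = 57.12
(b) Hypotenuse c = √(a² + b²) = √(31.36 + 416.16) = √447.52 ≈ 21.1547
    Area = ½·c·h_c  ⇒  h_c = 2·Area/c = 114.24/21.1547 ≈ 5.40023

Area = 57.12, h_c = 5.4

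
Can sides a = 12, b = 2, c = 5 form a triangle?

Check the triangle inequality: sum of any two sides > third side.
a + b vs c: 12 + 2 = 14 > 5  ✓
a + c vs b: 12 + 5 = 17 > 2  ✓
b + c vs a: 2 + 5 = 7 ≤ 12  ✗

No: 2 + 5 = 7 is not > 12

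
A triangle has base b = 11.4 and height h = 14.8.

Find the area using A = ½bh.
A = ½·b·h = ½·11.4·14.8 = ½·168.72 = 84.36

Area = 84.36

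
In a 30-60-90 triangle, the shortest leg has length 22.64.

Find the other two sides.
In a 30-60-90 triangle the sides are in ratio 1 : √3 : 2 (short leg : long leg : hypotenuse).
Long leg = 22.64·√3 ≈ 22.64·1.73205 ≈ 39.2136
Hypotenuse = 2·22.64 = 45.28

Long leg = 22.64√3 = 39.21, Hypotenuse = 45.28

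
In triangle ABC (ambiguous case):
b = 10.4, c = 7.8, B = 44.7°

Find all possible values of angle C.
b/sin(B) = c/sin(C)  ⇒  sin(C) = c·sin(B)/b = 7.8·sin(44.7°)/10.4
sin(44.7°) ≈ 0.703395
sin(C) ≈ 7.8·0.703395/10.4 ≈ 5.48648/10.4 ≈ 0.527546
Candidate 1: C₁ = arcsin(0.527546) ≈ 31.8398°  →  A = 180° − 44.7° − 31.8398° ≈ 103.46° > 0, valid
Candidate 2: C₂ = 180° − C₁ ≈ 148.16°  →  A = 180° − 44.7° − 148.16° ≈ -12.8602° ≤ 0, not a valid triangle

C = 31.84° (one solution)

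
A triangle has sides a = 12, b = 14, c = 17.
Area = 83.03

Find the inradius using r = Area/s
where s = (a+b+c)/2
s = (12 + 14 + 17)/2 = 43/2 = 21.5
r = Area/s = 83.03/21.5 ≈ 3.86186

r = 3.862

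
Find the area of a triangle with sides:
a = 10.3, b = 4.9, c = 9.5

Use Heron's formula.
s = (10.3 + 4.9 + 9.5)/2 = 24.7/2 = 12.35
s − a = 2.05, s − b = 7.45, s − c = 2.85
s(s−a)(s−b)(s−c) = 12.35·2.05·7.45·2.85 ≈ 537.554
Area = √537.554 ≈ 23.1852

Area = 23.19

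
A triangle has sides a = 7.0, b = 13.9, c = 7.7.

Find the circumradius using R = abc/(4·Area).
First find the area with Heron's formula.
s = (7.0 + 13.9 + 7.7)/2 = 14.3
Area = √(s(s−a)(s−b)(s−c)) = √(14.3·7.3·0.4·6.6) ≈ √275.59 ≈ 16.6009
abc = 7.0·13.9·7.7 = 749.21
R = abc/(4·Area) ≈ 749.21/(4·16.6009) = 749.21/66.4036 ≈ 11.2827

R = 11.28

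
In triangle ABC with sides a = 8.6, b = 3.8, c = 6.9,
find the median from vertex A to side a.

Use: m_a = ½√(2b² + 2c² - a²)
m_a = ½√(2·3.8² + 2·6.9² − 8.6²) = ½√(2·14.44 + 2·47.61 − 73.96) = ½√(28.88 + 95.22 − 73.96) = ½√50.14
√50.14 ≈ 7.08096, so m_a ≈ 3.54048

m_a = 3.54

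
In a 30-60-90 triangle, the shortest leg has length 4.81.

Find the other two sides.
In a 30-60-90 triangle the sides are in ratio 1 : √3 : 2 (short leg : long leg : hypotenuse).
Long leg = 4.81·√3 ≈ 4.81·1.73205 ≈ 8.33116
Hypotenuse = 2·4.81 = 9.62

Long leg = 4.81√3 = 8.331, Hypotenuse = 9.62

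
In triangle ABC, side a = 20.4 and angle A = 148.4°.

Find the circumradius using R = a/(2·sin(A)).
R = a/(2·sin(A)) = 20.4/(2·sin(148.4°))
sin(148.4°) ≈ 0.523986
R ≈ 20.4/(2·0.523986) = 20.4/1.04797 ≈ 19.4662

R = 19.47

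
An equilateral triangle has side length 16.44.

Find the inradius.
r = Area/s with s the semi-perimeter.
Area = (√3/4)·16.44² = (√3/4)·270.2736 ≈ 0.433013·270.2736 ≈ 117.032
s = 3·16.44/2 = 24.66
r ≈ 117.032/24.66 ≈ 4.74582
(Equivalently r = side/(2√3) = 16.44/3.4641 ≈ 4.74582.)

r = 4.746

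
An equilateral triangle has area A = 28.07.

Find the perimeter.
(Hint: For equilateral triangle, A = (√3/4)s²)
A = (√3/4)s²  ⇒  s² = 4A/√3 = 4·28.07/√3 = 112.28/1.73205 ≈ 64.8249
s ≈ √64.8249 ≈ 8.05139
Perimeter = 3s ≈ 3·8.05139 ≈ 24.1542

Perimeter = 24.15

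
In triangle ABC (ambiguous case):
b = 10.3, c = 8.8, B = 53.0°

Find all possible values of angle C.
b/sin(B) = c/sin(C)  ⇒  sin(C) = c·sin(B)/b = 8.8·sin(53.0°)/10.3
sin(53.0°) ≈ 0.798636
sin(C) ≈ 8.8·0.798636/10.3 ≈ 7.02799/10.3 ≈ 0.682329
Candidate 1: C₁ = arcsin(0.682329) ≈ 43.0259°  →  A = 180° − 53.0° − 43.0259° ≈ 83.9741° > 0, valid
Candidate 2: C₂ = 180° − C₁ ≈ 136.974°  →  A = 180° − 53.0° − 136.974° ≈ -9.9741° ≤ 0, not a valid triangle

C = 43.03° (one solution)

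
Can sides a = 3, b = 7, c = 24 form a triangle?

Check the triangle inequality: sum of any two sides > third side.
a + b vs c: 3 + 7 = 10 ≤ 24  ✗
a + c vs b: 3 + 24 = 27 > 7  ✓
b + c vs a: 7 + 24 = 31 > 3  ✓

No: 3 + 7 = 10 is not > 24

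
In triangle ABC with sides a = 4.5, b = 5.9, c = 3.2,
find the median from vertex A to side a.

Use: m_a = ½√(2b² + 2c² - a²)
m_a = ½√(2·5.9² + 2·3.2² − 4.5²) = ½√(2·34.81 + 2·10.24 − 20.25) = ½√(69.62 + 20.48 − 20.25) = ½√69.85
√69.85 ≈ 8.35763, so m_a ≈ 4.17882

m_a = 4.179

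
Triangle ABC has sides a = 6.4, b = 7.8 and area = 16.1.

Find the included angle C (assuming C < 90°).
Area = ½·a·b·sin(C)  ⇒  sin(C) = 2·Area/(a·b) = 2·16.1/(6.4·7.8) = 32.2/49.92 ≈ 0.645032
C = arcsin(0.645032) ≈ 40.1681° (taking the acute solution since C < 90°)

C = 40.17°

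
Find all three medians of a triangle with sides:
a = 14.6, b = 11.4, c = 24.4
Median formula: m_a = ½√(2b² + 2c² − a²) (and cyclically). a² = 213.16, b² = 129.96, c² = 595.36.
m_a = ½√(2·129.96 + 2·595.36 − 213.16) = ½√1237.48 ≈ ½·35.1778 ≈ 17.5889
m_b = ½√(2·213.16 + 2·595.36 − 129.96) = ½√1487.08 ≈ ½·38.5627 ≈ 19.2813
m_c = ½√(2·213.16 + 2·129.96 − 595.36) = ½√90.88 ≈ ½·9.5331 ≈ 4.76655

m_a = 17.59, m_b = 19.28, m_c = 4.767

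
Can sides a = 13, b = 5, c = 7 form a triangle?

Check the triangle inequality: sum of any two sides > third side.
a + b vs c: 13 + 5 = 18 > 7  ✓
a + c vs b: 13 + 7 = 20 > 5  ✓
b + c vs a: 5 + 7 = 12 ≤ 13  ✗

No: 5 + 7 = 12 is not > 13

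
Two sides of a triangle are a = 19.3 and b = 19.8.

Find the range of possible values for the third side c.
Triangle inequality: |a − b| < c < a + b
|a − b| = |19.3 − 19.8| = 0.5
a + b = 19.3 + 19.8 = 39.1

0.5 < c < 39.1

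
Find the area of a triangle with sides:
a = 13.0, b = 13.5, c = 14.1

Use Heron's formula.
s = (13.0 + 13.5 + 14.1)/2 = 40.6/2 = 20.3
s − a = 7.3, s − b = 6.8, s − c = 6.2
s(s−a)(s−b)(s−c) = 20.3·7.3·6.8·6.2 ≈ 6247.69
Area = √6247.69 ≈ 79.0423

Area = 79.04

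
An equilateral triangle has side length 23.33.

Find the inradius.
r = Area/s with s the semi-perimeter.
Area = (√3/4)·23.33² = (√3/4)·544.2889 ≈ 0.433013·544.2889 ≈ 235.684
s = 3·23.33/2 = 34.995
r ≈ 235.684/34.995 ≈ 6.73479
(Equivalently r = side/(2√3) = 23.33/3.4641 ≈ 6.73479.)

r = 6.735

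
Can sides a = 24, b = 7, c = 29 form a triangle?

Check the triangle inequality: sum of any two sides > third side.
a + b vs c: 24 + 7 = 31 > 29  ✓
a + c vs b: 24 + 29 = 53 > 7  ✓
b + c vs a: 7 + 29 = 36 > 24  ✓

Yes, triangle inequality satisfied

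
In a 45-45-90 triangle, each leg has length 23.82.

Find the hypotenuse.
In a 45-45-90 triangle the sides are in ratio 1 : 1 : √2, so hypotenuse = leg·√2.
Hypotenuse = 23.82·√2 ≈ 23.82·1.41421 ≈ 33.6866

Hypotenuse = 23.82√2 = 33.69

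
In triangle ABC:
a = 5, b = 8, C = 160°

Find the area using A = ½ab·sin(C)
A = ½·a·b·sin(C) = ½·5·8·sin(160°)
sin(160°) ≈ 0.34202
A ≈ ½·40·0.34202 = 20·0.34202 ≈ 6.8404

Area = 6.84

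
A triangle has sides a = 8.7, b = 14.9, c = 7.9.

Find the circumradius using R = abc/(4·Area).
First find the area with Heron's formula.
s = (8.7 + 14.9 + 7.9)/2 = 15.75
Area = √(s(s−a)(s−b)(s−c)) = √(15.75·7.05·0.85·7.85) ≈ √740.898 ≈ 27.2194
abc = 8.7·14.9·7.9 = 1024.077
R = abc/(4·Area) ≈ 1024.077/(4·27.2194) = 1024.077/108.878 ≈ 9.40575

R = 9.406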